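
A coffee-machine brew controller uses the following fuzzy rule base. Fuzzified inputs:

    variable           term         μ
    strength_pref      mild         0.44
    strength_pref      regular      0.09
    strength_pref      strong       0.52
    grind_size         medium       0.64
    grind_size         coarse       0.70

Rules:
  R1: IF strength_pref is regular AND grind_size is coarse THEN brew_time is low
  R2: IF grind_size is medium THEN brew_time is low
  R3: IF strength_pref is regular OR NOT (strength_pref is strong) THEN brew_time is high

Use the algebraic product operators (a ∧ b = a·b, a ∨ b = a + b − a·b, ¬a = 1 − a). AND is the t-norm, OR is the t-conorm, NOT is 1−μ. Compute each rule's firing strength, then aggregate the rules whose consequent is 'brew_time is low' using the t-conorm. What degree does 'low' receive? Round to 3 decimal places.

R1: regular=0.09, coarse=0.70; AND[a·b] → w = 0.0630
R2: medium=0.64 → w = 0.6400
R3: regular=0.09, ¬strong=1−0.52=0.48; OR[a + b − a·b] → w = 0.5268
Rules with consequent 'low': {R1, R2} → strengths 0.0630, 0.6400
Aggregate via t-conorm [a + b − a·b]: 0.6627

0.663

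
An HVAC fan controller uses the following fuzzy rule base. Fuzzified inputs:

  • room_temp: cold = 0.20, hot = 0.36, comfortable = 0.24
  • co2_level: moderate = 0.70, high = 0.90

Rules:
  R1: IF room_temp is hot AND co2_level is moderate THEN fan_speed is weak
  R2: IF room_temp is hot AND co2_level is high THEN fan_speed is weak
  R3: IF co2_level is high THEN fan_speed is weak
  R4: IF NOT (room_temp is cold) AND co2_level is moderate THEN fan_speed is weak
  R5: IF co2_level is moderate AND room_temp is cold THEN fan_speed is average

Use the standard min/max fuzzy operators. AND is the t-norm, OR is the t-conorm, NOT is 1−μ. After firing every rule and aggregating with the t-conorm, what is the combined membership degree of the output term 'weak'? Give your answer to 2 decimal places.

R1: hot=0.36, moderate=0.70; AND[min(a, b)] → w = 0.36
R2: hot=0.36, high=0.90; AND[min(a, b)] → w = 0.36
R3: high=0.90 → w = 0.90
R4: ¬cold=1−0.20=0.80, moderate=0.70; AND[min(a, b)] → w = 0.70
R5: moderate=0.70, cold=0.20; AND[min(a, b)] → w = 0.20
Rules with consequent 'weak': {R1, R2, R3, R4} → strengths 0.36, 0.36, 0.90, 0.70
Aggregate via t-conorm [max(a, b)]: 0.90

0.90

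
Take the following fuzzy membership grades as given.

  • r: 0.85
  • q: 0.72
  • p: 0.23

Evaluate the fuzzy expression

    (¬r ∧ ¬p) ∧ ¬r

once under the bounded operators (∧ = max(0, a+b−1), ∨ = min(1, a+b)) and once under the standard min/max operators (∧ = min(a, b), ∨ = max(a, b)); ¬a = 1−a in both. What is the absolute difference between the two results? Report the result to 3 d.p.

0.150

Under bounded:
  ¬r = 1 − 0.85 = 0.15
  ¬p = 1 − 0.23 = 0.77
  ¬r ∧ ¬p = max(0, a+b−1) on (0.15, 0.77) = 0.00
  ¬r = 1 − 0.85 = 0.15
  (¬r ∧ ¬p) ∧ ¬r = max(0, a+b−1) on (0.00, 0.15) = 0.00
  → value = 0.0000
Under standard min/max:
  ¬r = 1 − 0.85 = 0.15
  ¬p = 1 − 0.23 = 0.77
  ¬r ∧ ¬p = min(a, b) on (0.15, 0.77) = 0.15
  ¬r = 1 − 0.85 = 0.15
  (¬r ∧ ¬p) ∧ ¬r = min(a, b) on (0.15, 0.15) = 0.15
  → value = 0.1500
|0.0000 − 0.1500| = 0.150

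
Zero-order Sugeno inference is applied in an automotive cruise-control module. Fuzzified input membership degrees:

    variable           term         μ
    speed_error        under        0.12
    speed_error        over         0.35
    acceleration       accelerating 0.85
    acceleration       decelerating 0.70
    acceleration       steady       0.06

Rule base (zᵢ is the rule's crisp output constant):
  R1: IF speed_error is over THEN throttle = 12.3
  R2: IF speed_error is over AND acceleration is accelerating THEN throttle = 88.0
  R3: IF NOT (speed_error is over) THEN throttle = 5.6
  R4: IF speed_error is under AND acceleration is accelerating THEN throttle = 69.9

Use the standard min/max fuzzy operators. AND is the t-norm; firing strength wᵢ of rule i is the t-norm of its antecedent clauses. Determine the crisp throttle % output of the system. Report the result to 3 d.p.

32.063

R1 (z=12.3): over=0.35 → w = 0.35
R2 (z=88.0): over=0.35, accelerating=0.85; AND[min(a, b)] → w = 0.35
R3 (z=5.6): ¬over=1−0.35=0.65 → w = 0.65
R4 (z=69.9): under=0.12, accelerating=0.85; AND[min(a, b)] → w = 0.12
Weighted average = (0.35·12.3 + 0.35·88.0 + 0.65·5.6 + 0.12·69.9) / (0.35 + 0.35 + 0.65 + 0.12)
  = 47.1330 / 1.4700 = 32.063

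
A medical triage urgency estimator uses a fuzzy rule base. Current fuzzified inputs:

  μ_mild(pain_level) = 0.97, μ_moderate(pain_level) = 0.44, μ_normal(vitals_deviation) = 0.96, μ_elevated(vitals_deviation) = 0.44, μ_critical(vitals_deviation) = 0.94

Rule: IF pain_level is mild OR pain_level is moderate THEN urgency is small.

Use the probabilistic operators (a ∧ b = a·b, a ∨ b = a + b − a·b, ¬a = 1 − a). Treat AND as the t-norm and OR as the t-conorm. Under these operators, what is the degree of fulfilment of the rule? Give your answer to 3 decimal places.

0.983

firing strength: mild=0.97, moderate=0.44; OR[a + b − a·b] → w = 0.9832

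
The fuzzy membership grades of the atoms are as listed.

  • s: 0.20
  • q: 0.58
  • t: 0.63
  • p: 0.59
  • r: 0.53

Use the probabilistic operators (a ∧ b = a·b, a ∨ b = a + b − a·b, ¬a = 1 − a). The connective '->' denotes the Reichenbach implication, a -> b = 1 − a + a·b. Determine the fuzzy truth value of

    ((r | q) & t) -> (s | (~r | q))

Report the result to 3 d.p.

0.910

r | q = a + b − a·b on (0.5300, 0.5800) = 0.8026
(r | q) & t = a·b on (0.8026, 0.6300) = 0.5056
~r = 1 − 0.5300 = 0.4700
~r | q = a + b − a·b on (0.4700, 0.5800) = 0.7774
s | (~r | q) = a + b − a·b on (0.2000, 0.7774) = 0.8219
((r | q) & t) -> (s | (~r | q))  [Reichenbach: 1 − a + a·b] with a=0.5056, b=0.8219 → 0.9100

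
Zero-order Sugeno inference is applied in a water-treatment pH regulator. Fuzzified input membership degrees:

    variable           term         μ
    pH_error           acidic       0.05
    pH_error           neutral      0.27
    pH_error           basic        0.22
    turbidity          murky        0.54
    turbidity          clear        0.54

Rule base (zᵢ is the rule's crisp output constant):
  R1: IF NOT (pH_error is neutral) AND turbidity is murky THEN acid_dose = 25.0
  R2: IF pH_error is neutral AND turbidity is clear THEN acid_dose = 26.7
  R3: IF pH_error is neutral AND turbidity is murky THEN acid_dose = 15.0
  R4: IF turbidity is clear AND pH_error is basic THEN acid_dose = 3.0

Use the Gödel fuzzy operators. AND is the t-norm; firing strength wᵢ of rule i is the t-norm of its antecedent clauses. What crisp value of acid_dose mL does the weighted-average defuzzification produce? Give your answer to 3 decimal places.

R1 (z=25.0): ¬neutral=1−0.27=0.73, murky=0.54; AND[min(a, b)] → w = 0.54
R2 (z=26.7): neutral=0.27, clear=0.54; AND[min(a, b)] → w = 0.27
R3 (z=15.0): neutral=0.27, murky=0.54; AND[min(a, b)] → w = 0.27
R4 (z=3.0): clear=0.54, basic=0.22; AND[min(a, b)] → w = 0.22
Weighted average = (0.54·25.0 + 0.27·26.7 + 0.27·15.0 + 0.22·3.0) / (0.54 + 0.27 + 0.27 + 0.22)
  = 25.4190 / 1.3000 = 19.553

19.553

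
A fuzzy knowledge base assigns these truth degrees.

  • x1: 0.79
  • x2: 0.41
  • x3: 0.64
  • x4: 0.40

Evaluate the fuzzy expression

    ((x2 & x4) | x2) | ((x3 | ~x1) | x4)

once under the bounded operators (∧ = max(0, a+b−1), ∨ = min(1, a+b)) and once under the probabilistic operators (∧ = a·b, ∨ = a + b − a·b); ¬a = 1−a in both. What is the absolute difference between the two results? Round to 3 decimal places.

0.084

Under bounded:
  x2 & x4 = max(0, a+b−1) on (0.41, 0.40) = 0.00
  (x2 & x4) | x2 = min(1, a+b) on (0.00, 0.41) = 0.41
  ~x1 = 1 − 0.79 = 0.21
  x3 | ~x1 = min(1, a+b) on (0.64, 0.21) = 0.85
  (x3 | ~x1) | x4 = min(1, a+b) on (0.85, 0.40) = 1.00
  ((x2 & x4) | x2) | ((x3 | ~x1) | x4) = min(1, a+b) on (0.41, 1.00) = 1.00
  → value = 1.0000
Under probabilistic:
  x2 & x4 = a·b on (0.4100, 0.4000) = 0.1640
  (x2 & x4) | x2 = a + b − a·b on (0.1640, 0.4100) = 0.5068
  ~x1 = 1 − 0.7900 = 0.2100
  x3 | ~x1 = a + b − a·b on (0.6400, 0.2100) = 0.7156
  (x3 | ~x1) | x4 = a + b − a·b on (0.7156, 0.4000) = 0.8294
  ((x2 & x4) | x2) | ((x3 | ~x1) | x4) = a + b − a·b on (0.5068, 0.8294) = 0.9158
  → value = 0.9158
|1.0000 − 0.9158| = 0.084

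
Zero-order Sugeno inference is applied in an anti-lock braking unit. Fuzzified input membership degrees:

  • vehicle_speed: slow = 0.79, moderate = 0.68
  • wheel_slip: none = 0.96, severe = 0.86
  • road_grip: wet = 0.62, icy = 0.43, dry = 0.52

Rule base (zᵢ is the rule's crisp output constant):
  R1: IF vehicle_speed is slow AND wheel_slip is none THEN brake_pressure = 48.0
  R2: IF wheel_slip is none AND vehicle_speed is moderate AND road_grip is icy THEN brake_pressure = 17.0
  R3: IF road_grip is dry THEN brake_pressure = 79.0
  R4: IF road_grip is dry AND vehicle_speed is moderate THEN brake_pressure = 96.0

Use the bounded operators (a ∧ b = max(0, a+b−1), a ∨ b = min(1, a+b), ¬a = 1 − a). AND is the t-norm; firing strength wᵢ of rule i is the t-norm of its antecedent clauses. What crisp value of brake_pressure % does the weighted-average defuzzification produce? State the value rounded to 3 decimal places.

63.292

R1 (z=48.0): slow=0.79, none=0.96; AND[max(0, a+b−1)] → w = 0.75
R2 (z=17.0): none=0.96, moderate=0.68, icy=0.43; AND[max(0, a+b−1)] → w = 0.07
R3 (z=79.0): dry=0.52 → w = 0.52
R4 (z=96.0): dry=0.52, moderate=0.68; AND[max(0, a+b−1)] → w = 0.20
Weighted average = (0.75·48.0 + 0.07·17.0 + 0.52·79.0 + 0.20·96.0) / (0.75 + 0.07 + 0.52 + 0.20)
  = 97.4700 / 1.5400 = 63.292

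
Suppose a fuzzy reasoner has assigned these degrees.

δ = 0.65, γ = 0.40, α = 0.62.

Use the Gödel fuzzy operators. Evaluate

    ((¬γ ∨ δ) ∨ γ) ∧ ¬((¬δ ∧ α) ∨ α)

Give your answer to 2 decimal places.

¬γ = 1 − 0.40 = 0.60
¬γ ∨ δ = max(a, b) on (0.60, 0.65) = 0.65
(¬γ ∨ δ) ∨ γ = max(a, b) on (0.65, 0.40) = 0.65
¬δ = 1 − 0.65 = 0.35
¬δ ∧ α = min(a, b) on (0.35, 0.62) = 0.35
(¬δ ∧ α) ∨ α = max(a, b) on (0.35, 0.62) = 0.62
¬((¬δ ∧ α) ∨ α) = 1 − 0.62 = 0.38
((¬γ ∨ δ) ∨ γ) ∧ ¬((¬δ ∧ α) ∨ α) = min(a, b) on (0.65, 0.38) = 0.38

0.38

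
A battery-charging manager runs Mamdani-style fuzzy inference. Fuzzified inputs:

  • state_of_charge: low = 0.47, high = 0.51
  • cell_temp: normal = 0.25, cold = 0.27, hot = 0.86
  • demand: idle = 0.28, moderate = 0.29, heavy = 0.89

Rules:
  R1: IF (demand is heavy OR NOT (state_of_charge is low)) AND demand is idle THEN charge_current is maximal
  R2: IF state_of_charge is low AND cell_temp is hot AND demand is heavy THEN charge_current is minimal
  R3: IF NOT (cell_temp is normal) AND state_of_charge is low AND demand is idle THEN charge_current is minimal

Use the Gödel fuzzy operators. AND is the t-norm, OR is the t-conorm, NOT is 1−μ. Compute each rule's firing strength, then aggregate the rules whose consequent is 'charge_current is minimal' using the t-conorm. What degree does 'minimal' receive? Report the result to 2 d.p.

0.47

R1: (heavy=0.89 OR ¬low=1−0.47=0.53) = 0.89; AND[min(a, b)] with idle=0.28 → w = 0.28
R2: low=0.47, hot=0.86, heavy=0.89; AND[min(a, b)] → w = 0.47
R3: ¬normal=1−0.25=0.75, low=0.47, idle=0.28; AND[min(a, b)] → w = 0.28
Rules with consequent 'minimal': {R2, R3} → strengths 0.47, 0.28
Aggregate via t-conorm [max(a, b)]: 0.47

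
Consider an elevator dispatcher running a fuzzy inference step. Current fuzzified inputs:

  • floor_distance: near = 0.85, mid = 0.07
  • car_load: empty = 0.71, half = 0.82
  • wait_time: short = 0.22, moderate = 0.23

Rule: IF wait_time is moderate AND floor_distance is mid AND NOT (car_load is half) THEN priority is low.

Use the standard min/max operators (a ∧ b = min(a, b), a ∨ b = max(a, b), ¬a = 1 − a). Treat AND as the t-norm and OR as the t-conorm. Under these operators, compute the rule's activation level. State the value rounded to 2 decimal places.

firing strength: moderate=0.23, mid=0.07, ¬half=1−0.82=0.18; AND[min(a, b)] → w = 0.07

0.07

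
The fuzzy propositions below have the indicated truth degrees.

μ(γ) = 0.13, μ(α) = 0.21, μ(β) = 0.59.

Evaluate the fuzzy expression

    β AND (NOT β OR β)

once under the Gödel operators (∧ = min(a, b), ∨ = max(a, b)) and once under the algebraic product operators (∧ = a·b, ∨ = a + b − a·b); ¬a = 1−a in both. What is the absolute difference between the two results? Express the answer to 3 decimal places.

0.143

Under Gödel:
  NOT β = 1 − 0.59 = 0.41
  NOT β OR β = max(a, b) on (0.41, 0.59) = 0.59
  β AND (NOT β OR β) = min(a, b) on (0.59, 0.59) = 0.59
  → value = 0.5900
Under algebraic product:
  NOT β = 1 − 0.5900 = 0.4100
  NOT β OR β = a + b − a·b on (0.4100, 0.5900) = 0.7581
  β AND (NOT β OR β) = a·b on (0.5900, 0.7581) = 0.4473
  → value = 0.4473
|0.5900 − 0.4473| = 0.143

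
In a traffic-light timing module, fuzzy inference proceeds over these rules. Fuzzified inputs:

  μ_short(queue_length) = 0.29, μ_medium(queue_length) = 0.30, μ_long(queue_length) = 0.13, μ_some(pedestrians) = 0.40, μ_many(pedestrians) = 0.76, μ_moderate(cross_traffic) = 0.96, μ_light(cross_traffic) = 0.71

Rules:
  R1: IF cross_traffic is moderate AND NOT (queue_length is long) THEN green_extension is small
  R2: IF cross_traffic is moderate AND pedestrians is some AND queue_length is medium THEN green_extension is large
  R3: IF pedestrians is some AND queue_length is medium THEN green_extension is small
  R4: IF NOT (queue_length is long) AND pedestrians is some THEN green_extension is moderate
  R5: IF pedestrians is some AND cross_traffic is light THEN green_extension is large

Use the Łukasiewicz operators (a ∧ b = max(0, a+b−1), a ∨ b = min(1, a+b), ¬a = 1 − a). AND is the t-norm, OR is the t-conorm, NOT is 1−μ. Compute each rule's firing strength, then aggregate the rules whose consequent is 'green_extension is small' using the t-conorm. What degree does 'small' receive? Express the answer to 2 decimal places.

0.83

R1: moderate=0.96, ¬long=1−0.13=0.87; AND[max(0, a+b−1)] → w = 0.83
R2: moderate=0.96, some=0.40, medium=0.30; AND[max(0, a+b−1)] → w = 0.00
R3: some=0.40, medium=0.30; AND[max(0, a+b−1)] → w = 0.00
R4: ¬long=1−0.13=0.87, some=0.40; AND[max(0, a+b−1)] → w = 0.27
R5: some=0.40, light=0.71; AND[max(0, a+b−1)] → w = 0.11
Rules with consequent 'small': {R1, R3} → strengths 0.83, 0.00
Aggregate via t-conorm [min(1, a+b)]: 0.83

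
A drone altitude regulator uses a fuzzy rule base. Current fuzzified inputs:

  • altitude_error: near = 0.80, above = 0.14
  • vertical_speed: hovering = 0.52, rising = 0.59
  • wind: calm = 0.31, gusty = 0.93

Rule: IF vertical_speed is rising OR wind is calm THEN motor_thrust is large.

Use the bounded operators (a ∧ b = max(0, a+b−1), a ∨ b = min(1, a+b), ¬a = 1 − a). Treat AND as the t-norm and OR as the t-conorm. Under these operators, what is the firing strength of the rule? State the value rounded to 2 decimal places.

firing strength: rising=0.59, calm=0.31; OR[min(1, a+b)] → w = 0.90

0.90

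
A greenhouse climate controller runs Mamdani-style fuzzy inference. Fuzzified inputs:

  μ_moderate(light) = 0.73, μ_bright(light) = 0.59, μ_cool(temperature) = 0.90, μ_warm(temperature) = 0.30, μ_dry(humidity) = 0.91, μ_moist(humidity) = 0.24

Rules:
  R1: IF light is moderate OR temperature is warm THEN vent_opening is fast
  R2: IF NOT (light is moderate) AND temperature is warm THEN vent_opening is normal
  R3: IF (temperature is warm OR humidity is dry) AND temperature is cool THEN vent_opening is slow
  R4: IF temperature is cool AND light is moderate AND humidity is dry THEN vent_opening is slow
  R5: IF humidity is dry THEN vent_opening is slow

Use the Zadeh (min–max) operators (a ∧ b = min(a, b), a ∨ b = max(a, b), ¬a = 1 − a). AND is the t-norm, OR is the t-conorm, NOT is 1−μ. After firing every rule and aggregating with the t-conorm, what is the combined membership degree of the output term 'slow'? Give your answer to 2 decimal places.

0.91

R1: moderate=0.73, warm=0.30; OR[max(a, b)] → w = 0.73
R2: ¬moderate=1−0.73=0.27, warm=0.30; AND[min(a, b)] → w = 0.27
R3: (warm=0.30 OR dry=0.91) = 0.91; AND[min(a, b)] with cool=0.90 → w = 0.90
R4: cool=0.90, moderate=0.73, dry=0.91; AND[min(a, b)] → w = 0.73
R5: dry=0.91 → w = 0.91
Rules with consequent 'slow': {R3, R4, R5} → strengths 0.90, 0.73, 0.91
Aggregate via t-conorm [max(a, b)]: 0.91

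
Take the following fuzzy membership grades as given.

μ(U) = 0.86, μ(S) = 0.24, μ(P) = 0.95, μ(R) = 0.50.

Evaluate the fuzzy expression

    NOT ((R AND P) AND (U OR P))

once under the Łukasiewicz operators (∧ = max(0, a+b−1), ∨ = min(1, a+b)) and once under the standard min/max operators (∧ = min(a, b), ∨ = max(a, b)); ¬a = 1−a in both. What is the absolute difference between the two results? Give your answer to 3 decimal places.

0.050

Under Łukasiewicz:
  R AND P = max(0, a+b−1) on (0.50, 0.95) = 0.45
  U OR P = min(1, a+b) on (0.86, 0.95) = 1.00
  (R AND P) AND (U OR P) = max(0, a+b−1) on (0.45, 1.00) = 0.45
  NOT ((R AND P) AND (U OR P)) = 1 − 0.45 = 0.55
  → value = 0.5500
Under standard min/max:
  R AND P = min(a, b) on (0.50, 0.95) = 0.50
  U OR P = max(a, b) on (0.86, 0.95) = 0.95
  (R AND P) AND (U OR P) = min(a, b) on (0.50, 0.95) = 0.50
  NOT ((R AND P) AND (U OR P)) = 1 − 0.50 = 0.50
  → value = 0.5000
|0.5500 − 0.5000| = 0.050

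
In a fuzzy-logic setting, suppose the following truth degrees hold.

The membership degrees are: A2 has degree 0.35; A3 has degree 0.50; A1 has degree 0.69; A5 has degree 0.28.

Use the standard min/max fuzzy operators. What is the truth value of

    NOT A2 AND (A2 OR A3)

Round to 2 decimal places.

0.50

NOT A2 = 1 − 0.35 = 0.65
A2 OR A3 = max(a, b) on (0.35, 0.50) = 0.50
NOT A2 AND (A2 OR A3) = min(a, b) on (0.65, 0.50) = 0.50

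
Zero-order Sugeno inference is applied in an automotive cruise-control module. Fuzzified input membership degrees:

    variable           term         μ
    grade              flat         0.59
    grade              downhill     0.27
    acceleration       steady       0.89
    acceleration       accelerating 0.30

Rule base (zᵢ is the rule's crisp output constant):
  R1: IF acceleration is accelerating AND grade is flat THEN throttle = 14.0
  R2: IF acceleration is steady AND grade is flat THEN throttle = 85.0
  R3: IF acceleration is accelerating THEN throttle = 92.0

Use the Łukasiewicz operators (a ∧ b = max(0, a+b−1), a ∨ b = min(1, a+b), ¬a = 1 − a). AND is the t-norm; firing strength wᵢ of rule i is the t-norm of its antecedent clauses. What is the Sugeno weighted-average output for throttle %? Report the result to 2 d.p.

R1 (z=14.0): accelerating=0.30, flat=0.59; AND[max(0, a+b−1)] → w = 0.00
R2 (z=85.0): steady=0.89, flat=0.59; AND[max(0, a+b−1)] → w = 0.48
R3 (z=92.0): accelerating=0.30 → w = 0.30
Weighted average = (0.00·14.0 + 0.48·85.0 + 0.30·92.0) / (0.00 + 0.48 + 0.30)
  = 68.4000 / 0.7800 = 87.69

87.69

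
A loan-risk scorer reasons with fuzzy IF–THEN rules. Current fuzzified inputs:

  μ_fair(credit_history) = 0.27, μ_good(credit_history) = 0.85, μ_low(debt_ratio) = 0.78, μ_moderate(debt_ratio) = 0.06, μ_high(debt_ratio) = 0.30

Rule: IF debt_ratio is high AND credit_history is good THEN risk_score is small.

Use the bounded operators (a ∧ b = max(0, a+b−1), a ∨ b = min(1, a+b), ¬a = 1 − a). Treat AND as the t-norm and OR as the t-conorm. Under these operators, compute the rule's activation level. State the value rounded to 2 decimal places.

firing strength: high=0.30, good=0.85; AND[max(0, a+b−1)] → w = 0.15

0.15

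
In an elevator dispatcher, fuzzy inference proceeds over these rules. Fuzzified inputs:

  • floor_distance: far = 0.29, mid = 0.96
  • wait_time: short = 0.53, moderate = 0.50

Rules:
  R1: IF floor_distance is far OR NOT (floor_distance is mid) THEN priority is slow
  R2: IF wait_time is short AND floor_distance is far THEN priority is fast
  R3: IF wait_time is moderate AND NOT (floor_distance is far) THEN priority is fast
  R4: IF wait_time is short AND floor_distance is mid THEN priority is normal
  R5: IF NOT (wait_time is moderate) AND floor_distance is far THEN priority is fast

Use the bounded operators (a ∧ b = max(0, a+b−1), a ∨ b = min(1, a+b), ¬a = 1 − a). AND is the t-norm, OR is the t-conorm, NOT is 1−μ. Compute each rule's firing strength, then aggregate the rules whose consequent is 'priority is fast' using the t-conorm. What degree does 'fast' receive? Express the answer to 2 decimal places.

0.21

R1: far=0.29, ¬mid=1−0.96=0.04; OR[min(1, a+b)] → w = 0.33
R2: short=0.53, far=0.29; AND[max(0, a+b−1)] → w = 0.00
R3: moderate=0.50, ¬far=1−0.29=0.71; AND[max(0, a+b−1)] → w = 0.21
R4: short=0.53, mid=0.96; AND[max(0, a+b−1)] → w = 0.49
R5: ¬moderate=1−0.50=0.50, far=0.29; AND[max(0, a+b−1)] → w = 0.00
Rules with consequent 'fast': {R2, R3, R5} → strengths 0.00, 0.21, 0.00
Aggregate via t-conorm [min(1, a+b)]: 0.21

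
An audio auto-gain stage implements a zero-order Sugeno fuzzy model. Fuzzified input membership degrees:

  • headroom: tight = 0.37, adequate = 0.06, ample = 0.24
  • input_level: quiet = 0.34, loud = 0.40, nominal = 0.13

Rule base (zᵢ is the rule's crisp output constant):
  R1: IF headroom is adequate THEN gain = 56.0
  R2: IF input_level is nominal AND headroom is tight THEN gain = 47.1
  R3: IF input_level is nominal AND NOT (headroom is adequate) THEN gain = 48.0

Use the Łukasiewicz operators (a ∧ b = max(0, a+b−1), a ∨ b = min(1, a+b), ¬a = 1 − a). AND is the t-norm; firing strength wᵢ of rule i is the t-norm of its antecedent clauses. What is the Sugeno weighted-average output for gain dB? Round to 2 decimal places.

R1 (z=56.0): adequate=0.06 → w = 0.06
R2 (z=47.1): nominal=0.13, tight=0.37; AND[max(0, a+b−1)] → w = 0.00
R3 (z=48.0): nominal=0.13, ¬adequate=1−0.06=0.94; AND[max(0, a+b−1)] → w = 0.07
Weighted average = (0.06·56.0 + 0.00·47.1 + 0.07·48.0) / (0.06 + 0.00 + 0.07)
  = 6.7200 / 0.1300 = 51.69

51.69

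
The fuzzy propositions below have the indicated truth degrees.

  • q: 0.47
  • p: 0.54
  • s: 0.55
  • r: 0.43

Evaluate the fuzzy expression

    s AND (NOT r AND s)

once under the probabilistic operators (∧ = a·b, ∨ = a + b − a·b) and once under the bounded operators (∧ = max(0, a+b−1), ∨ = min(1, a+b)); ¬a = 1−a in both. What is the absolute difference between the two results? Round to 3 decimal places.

0.172

Under probabilistic:
  NOT r = 1 − 0.4300 = 0.5700
  NOT r AND s = a·b on (0.5700, 0.5500) = 0.3135
  s AND (NOT r AND s) = a·b on (0.5500, 0.3135) = 0.1724
  → value = 0.1724
Under bounded:
  NOT r = 1 − 0.43 = 0.57
  NOT r AND s = max(0, a+b−1) on (0.57, 0.55) = 0.12
  s AND (NOT r AND s) = max(0, a+b−1) on (0.55, 0.12) = 0.00
  → value = 0.0000
|0.1724 − 0.0000| = 0.172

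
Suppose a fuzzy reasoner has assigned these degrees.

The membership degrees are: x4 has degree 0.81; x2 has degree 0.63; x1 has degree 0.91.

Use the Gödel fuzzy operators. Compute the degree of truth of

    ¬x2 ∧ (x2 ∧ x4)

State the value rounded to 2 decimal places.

¬x2 = 1 − 0.63 = 0.37
x2 ∧ x4 = min(a, b) on (0.63, 0.81) = 0.63
¬x2 ∧ (x2 ∧ x4) = min(a, b) on (0.37, 0.63) = 0.37

0.37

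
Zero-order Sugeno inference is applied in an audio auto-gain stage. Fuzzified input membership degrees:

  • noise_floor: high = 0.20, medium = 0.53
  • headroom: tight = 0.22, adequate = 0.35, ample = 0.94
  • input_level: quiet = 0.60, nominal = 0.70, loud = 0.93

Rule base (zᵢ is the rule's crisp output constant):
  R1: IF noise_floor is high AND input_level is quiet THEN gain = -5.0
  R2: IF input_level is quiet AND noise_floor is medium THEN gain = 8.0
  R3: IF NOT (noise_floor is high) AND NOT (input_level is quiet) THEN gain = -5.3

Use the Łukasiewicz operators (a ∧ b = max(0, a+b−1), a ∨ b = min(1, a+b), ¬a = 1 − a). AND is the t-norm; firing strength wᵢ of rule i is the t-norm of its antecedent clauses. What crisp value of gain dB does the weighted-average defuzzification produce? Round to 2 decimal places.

-0.06

R1 (z=-5.0): high=0.20, quiet=0.60; AND[max(0, a+b−1)] → w = 0.00
R2 (z=8.0): quiet=0.60, medium=0.53; AND[max(0, a+b−1)] → w = 0.13
R3 (z=-5.3): ¬high=1−0.20=0.80, ¬quiet=1−0.60=0.40; AND[max(0, a+b−1)] → w = 0.20
Weighted average = (0.00·-5.0 + 0.13·8.0 + 0.20·-5.3) / (0.00 + 0.13 + 0.20)
  = -0.0200 / 0.3300 = -0.06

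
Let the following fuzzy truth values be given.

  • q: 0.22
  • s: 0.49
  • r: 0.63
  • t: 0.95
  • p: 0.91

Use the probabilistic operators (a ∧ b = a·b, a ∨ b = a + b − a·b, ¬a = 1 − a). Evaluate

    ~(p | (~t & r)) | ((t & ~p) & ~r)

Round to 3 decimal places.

0.116

~t = 1 − 0.9500 = 0.0500
~t & r = a·b on (0.0500, 0.6300) = 0.0315
p | (~t & r) = a + b − a·b on (0.9100, 0.0315) = 0.9128
~(p | (~t & r)) = 1 − 0.9128 = 0.0872
~p = 1 − 0.9100 = 0.0900
t & ~p = a·b on (0.9500, 0.0900) = 0.0855
~r = 1 − 0.6300 = 0.3700
(t & ~p) & ~r = a·b on (0.0855, 0.3700) = 0.0316
~(p | (~t & r)) | ((t & ~p) & ~r) = a + b − a·b on (0.0872, 0.0316) = 0.1160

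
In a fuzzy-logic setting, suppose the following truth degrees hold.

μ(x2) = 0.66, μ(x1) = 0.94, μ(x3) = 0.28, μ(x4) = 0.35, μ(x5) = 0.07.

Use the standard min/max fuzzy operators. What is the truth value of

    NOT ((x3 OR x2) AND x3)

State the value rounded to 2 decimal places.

x3 OR x2 = max(a, b) on (0.28, 0.66) = 0.66
(x3 OR x2) AND x3 = min(a, b) on (0.66, 0.28) = 0.28
NOT ((x3 OR x2) AND x3) = 1 − 0.28 = 0.72

0.72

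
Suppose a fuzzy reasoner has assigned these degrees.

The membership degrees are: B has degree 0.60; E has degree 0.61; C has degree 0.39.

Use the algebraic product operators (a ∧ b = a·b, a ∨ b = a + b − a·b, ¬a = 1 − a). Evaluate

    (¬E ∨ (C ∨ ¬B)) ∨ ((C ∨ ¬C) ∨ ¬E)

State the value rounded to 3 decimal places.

0.968

¬E = 1 − 0.6100 = 0.3900
¬B = 1 − 0.6000 = 0.4000
C ∨ ¬B = a + b − a·b on (0.3900, 0.4000) = 0.6340
¬E ∨ (C ∨ ¬B) = a + b − a·b on (0.3900, 0.6340) = 0.7767
¬C = 1 − 0.3900 = 0.6100
C ∨ ¬C = a + b − a·b on (0.3900, 0.6100) = 0.7621
¬E = 1 − 0.6100 = 0.3900
(C ∨ ¬C) ∨ ¬E = a + b − a·b on (0.7621, 0.3900) = 0.8549
(¬E ∨ (C ∨ ¬B)) ∨ ((C ∨ ¬C) ∨ ¬E) = a + b − a·b on (0.7767, 0.8549) = 0.9676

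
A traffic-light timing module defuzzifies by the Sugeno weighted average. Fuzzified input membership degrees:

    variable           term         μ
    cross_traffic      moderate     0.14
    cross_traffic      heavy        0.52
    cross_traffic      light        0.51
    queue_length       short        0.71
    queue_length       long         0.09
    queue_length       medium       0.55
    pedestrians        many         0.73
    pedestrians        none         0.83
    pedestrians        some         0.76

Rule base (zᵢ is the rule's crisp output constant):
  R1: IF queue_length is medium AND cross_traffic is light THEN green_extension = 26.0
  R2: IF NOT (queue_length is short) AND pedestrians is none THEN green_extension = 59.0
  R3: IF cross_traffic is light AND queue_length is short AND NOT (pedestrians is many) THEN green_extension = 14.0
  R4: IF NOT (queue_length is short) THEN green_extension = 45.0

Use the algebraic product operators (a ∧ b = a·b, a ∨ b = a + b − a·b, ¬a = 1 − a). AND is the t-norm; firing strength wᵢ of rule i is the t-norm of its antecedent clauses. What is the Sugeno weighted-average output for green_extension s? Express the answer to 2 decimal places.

R1 (z=26.0): medium=0.55, light=0.51; AND[a·b] → w = 0.2805
R2 (z=59.0): ¬short=1−0.71=0.29, none=0.83; AND[a·b] → w = 0.2407
R3 (z=14.0): light=0.51, short=0.71, ¬many=1−0.73=0.27; AND[a·b] → w = 0.0978
R4 (z=45.0): ¬short=1−0.71=0.29 → w = 0.2900
Weighted average = (0.2805·26.0 + 0.2407·59.0 + 0.0978·14.0 + 0.2900·45.0) / (0.2805 + 0.2407 + 0.0978 + 0.2900)
  = 35.9130 / 0.9090 = 39.51

39.51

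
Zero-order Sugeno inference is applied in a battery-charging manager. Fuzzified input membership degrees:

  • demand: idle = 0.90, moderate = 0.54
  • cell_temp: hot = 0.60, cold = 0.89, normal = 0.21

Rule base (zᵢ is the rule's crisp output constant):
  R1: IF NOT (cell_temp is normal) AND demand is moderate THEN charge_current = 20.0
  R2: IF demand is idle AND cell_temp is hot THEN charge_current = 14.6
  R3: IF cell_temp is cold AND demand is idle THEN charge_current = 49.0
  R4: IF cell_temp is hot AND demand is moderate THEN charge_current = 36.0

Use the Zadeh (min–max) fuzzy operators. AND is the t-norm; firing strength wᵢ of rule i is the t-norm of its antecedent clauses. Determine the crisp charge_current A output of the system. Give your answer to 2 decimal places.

32.14

R1 (z=20.0): ¬normal=1−0.21=0.79, moderate=0.54; AND[min(a, b)] → w = 0.54
R2 (z=14.6): idle=0.90, hot=0.60; AND[min(a, b)] → w = 0.60
R3 (z=49.0): cold=0.89, idle=0.90; AND[min(a, b)] → w = 0.89
R4 (z=36.0): hot=0.60, moderate=0.54; AND[min(a, b)] → w = 0.54
Weighted average = (0.54·20.0 + 0.60·14.6 + 0.89·49.0 + 0.54·36.0) / (0.54 + 0.60 + 0.89 + 0.54)
  = 82.6100 / 2.5700 = 32.14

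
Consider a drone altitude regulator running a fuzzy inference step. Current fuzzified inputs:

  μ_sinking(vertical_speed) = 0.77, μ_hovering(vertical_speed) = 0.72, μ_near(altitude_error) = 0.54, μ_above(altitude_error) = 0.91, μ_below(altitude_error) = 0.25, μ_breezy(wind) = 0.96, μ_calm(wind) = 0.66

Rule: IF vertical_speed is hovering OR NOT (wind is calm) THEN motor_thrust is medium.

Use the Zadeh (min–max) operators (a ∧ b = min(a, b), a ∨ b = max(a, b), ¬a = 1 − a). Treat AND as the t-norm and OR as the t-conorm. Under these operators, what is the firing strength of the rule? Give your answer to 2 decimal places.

firing strength: hovering=0.72, ¬calm=1−0.66=0.34; OR[max(a, b)] → w = 0.72

0.72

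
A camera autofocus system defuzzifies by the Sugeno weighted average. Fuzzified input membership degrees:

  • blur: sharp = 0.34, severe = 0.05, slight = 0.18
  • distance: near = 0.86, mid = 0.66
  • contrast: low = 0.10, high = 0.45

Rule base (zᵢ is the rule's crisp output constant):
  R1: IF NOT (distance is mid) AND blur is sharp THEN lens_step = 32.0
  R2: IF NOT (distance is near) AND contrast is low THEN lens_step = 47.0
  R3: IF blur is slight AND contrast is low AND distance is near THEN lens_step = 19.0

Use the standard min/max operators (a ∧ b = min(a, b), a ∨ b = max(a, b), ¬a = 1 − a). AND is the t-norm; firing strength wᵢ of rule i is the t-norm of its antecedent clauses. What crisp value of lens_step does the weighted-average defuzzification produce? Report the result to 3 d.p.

R1 (z=32.0): ¬mid=1−0.66=0.34, sharp=0.34; AND[min(a, b)] → w = 0.34
R2 (z=47.0): ¬near=1−0.86=0.14, low=0.10; AND[min(a, b)] → w = 0.10
R3 (z=19.0): slight=0.18, low=0.10, near=0.86; AND[min(a, b)] → w = 0.10
Weighted average = (0.34·32.0 + 0.10·47.0 + 0.10·19.0) / (0.34 + 0.10 + 0.10)
  = 17.4800 / 0.5400 = 32.370

32.370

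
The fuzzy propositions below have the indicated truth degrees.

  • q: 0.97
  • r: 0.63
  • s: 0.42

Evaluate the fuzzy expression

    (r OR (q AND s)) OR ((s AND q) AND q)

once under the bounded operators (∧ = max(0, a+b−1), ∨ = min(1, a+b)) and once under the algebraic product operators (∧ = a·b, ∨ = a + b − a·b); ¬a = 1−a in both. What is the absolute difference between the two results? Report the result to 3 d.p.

0.133

Under bounded:
  q AND s = max(0, a+b−1) on (0.97, 0.42) = 0.39
  r OR (q AND s) = min(1, a+b) on (0.63, 0.39) = 1.00
  s AND q = max(0, a+b−1) on (0.42, 0.97) = 0.39
  (s AND q) AND q = max(0, a+b−1) on (0.39, 0.97) = 0.36
  (r OR (q AND s)) OR ((s AND q) AND q) = min(1, a+b) on (1.00, 0.36) = 1.00
  → value = 1.0000
Under algebraic product:
  q AND s = a·b on (0.9700, 0.4200) = 0.4074
  r OR (q AND s) = a + b − a·b on (0.6300, 0.4074) = 0.7807
  s AND q = a·b on (0.4200, 0.9700) = 0.4074
  (s AND q) AND q = a·b on (0.4074, 0.9700) = 0.3952
  (r OR (q AND s)) OR ((s AND q) AND q) = a + b − a·b on (0.7807, 0.3952) = 0.8674
  → value = 0.8674
|1.0000 − 0.8674| = 0.133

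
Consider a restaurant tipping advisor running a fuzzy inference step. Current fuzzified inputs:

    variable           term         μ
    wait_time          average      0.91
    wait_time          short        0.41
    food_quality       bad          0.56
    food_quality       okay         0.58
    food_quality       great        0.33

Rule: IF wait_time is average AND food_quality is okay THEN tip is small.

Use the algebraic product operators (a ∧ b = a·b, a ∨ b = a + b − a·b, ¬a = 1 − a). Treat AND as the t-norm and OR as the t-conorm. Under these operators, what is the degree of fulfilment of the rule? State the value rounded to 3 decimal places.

firing strength: average=0.91, okay=0.58; AND[a·b] → w = 0.5278

0.528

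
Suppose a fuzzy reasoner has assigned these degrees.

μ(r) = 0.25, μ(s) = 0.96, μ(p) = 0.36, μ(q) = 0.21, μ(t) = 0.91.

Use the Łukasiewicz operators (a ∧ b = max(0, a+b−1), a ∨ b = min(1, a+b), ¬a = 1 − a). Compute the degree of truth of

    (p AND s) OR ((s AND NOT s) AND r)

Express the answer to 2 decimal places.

0.32

p AND s = max(0, a+b−1) on (0.36, 0.96) = 0.32
NOT s = 1 − 0.96 = 0.04
s AND NOT s = max(0, a+b−1) on (0.96, 0.04) = 0.00
(s AND NOT s) AND r = max(0, a+b−1) on (0.00, 0.25) = 0.00
(p AND s) OR ((s AND NOT s) AND r) = min(1, a+b) on (0.32, 0.00) = 0.32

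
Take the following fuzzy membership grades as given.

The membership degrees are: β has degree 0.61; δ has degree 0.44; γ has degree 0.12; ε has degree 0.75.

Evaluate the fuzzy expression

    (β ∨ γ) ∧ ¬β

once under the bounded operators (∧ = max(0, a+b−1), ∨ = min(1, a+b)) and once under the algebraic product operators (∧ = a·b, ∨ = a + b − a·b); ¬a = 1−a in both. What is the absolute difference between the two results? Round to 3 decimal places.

Under bounded:
  β ∨ γ = min(1, a+b) on (0.61, 0.12) = 0.73
  ¬β = 1 − 0.61 = 0.39
  (β ∨ γ) ∧ ¬β = max(0, a+b−1) on (0.73, 0.39) = 0.12
  → value = 0.1200
Under algebraic product:
  β ∨ γ = a + b − a·b on (0.6100, 0.1200) = 0.6568
  ¬β = 1 − 0.6100 = 0.3900
  (β ∨ γ) ∧ ¬β = a·b on (0.6568, 0.3900) = 0.2562
  → value = 0.2562
|0.1200 − 0.2562| = 0.136

0.136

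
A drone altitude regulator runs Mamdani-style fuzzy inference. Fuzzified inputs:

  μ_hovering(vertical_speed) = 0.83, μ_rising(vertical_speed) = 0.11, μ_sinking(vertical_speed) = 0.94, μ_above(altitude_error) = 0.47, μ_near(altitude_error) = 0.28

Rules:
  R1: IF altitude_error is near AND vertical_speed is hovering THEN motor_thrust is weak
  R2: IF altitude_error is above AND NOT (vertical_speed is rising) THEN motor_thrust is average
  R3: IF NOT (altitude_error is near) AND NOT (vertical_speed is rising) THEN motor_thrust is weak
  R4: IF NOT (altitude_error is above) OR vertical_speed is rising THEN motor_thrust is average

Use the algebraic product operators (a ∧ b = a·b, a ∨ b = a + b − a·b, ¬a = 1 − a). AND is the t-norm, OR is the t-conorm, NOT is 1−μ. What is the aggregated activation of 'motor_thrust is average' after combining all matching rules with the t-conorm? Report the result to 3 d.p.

R1: near=0.28, hovering=0.83; AND[a·b] → w = 0.2324
R2: above=0.47, ¬rising=1−0.11=0.89; AND[a·b] → w = 0.4183
R3: ¬near=1−0.28=0.72, ¬rising=1−0.11=0.89; AND[a·b] → w = 0.6408
R4: ¬above=1−0.47=0.53, rising=0.11; OR[a + b − a·b] → w = 0.5817
Rules with consequent 'average': {R2, R4} → strengths 0.4183, 0.5817
Aggregate via t-conorm [a + b − a·b]: 0.7567

0.757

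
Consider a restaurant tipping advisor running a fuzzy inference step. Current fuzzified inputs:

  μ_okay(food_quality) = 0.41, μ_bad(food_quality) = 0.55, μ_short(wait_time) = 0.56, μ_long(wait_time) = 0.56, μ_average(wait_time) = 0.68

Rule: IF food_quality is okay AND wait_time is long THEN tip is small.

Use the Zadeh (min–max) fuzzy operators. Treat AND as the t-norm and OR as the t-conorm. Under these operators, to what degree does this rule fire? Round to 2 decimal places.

firing strength: okay=0.41, long=0.56; AND[min(a, b)] → w = 0.41

0.41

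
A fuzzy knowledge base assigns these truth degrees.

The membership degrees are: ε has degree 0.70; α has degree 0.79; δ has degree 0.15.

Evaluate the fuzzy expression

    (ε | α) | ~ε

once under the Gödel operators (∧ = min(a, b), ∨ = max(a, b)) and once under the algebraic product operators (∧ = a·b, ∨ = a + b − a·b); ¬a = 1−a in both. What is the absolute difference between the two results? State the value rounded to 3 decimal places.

0.166

Under Gödel:
  ε | α = max(a, b) on (0.70, 0.79) = 0.79
  ~ε = 1 − 0.70 = 0.30
  (ε | α) | ~ε = max(a, b) on (0.79, 0.30) = 0.79
  → value = 0.7900
Under algebraic product:
  ε | α = a + b − a·b on (0.7000, 0.7900) = 0.9370
  ~ε = 1 − 0.7000 = 0.3000
  (ε | α) | ~ε = a + b − a·b on (0.9370, 0.3000) = 0.9559
  → value = 0.9559
|0.7900 − 0.9559| = 0.166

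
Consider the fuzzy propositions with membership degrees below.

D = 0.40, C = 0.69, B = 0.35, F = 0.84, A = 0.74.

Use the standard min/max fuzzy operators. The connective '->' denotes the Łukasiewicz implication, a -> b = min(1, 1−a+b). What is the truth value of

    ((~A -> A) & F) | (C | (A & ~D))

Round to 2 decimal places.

0.84

~A = 1 − 0.74 = 0.26
~A -> A  [Łukasiewicz: min(1, 1−a+b)] with a=0.26, b=0.74 → 1.00
(~A -> A) & F = min(a, b) on (1.00, 0.84) = 0.84
~D = 1 − 0.40 = 0.60
A & ~D = min(a, b) on (0.74, 0.60) = 0.60
C | (A & ~D) = max(a, b) on (0.69, 0.60) = 0.69
((~A -> A) & F) | (C | (A & ~D)) = max(a, b) on (0.84, 0.69) = 0.84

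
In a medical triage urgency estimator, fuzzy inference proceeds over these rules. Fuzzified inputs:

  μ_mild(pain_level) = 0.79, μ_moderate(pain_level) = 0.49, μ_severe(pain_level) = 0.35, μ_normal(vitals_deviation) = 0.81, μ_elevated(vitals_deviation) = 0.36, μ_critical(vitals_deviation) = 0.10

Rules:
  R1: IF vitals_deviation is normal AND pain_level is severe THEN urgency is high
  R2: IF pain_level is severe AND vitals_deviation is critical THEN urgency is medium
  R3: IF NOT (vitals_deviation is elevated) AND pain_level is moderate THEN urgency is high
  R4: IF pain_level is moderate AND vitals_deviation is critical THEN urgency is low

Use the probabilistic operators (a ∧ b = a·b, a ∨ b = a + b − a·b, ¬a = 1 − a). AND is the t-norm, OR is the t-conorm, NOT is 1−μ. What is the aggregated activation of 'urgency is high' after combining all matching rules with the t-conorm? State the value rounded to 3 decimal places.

0.508

R1: normal=0.81, severe=0.35; AND[a·b] → w = 0.2835
R2: severe=0.35, critical=0.10; AND[a·b] → w = 0.0350
R3: ¬elevated=1−0.36=0.64, moderate=0.49; AND[a·b] → w = 0.3136
R4: moderate=0.49, critical=0.10; AND[a·b] → w = 0.0490
Rules with consequent 'high': {R1, R3} → strengths 0.2835, 0.3136
Aggregate via t-conorm [a + b − a·b]: 0.5082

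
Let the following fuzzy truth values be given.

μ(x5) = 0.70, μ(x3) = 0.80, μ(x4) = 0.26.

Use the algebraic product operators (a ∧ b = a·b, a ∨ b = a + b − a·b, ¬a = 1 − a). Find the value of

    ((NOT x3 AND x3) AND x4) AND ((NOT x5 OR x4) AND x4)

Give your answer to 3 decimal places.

0.005

NOT x3 = 1 − 0.8000 = 0.2000
NOT x3 AND x3 = a·b on (0.2000, 0.8000) = 0.1600
(NOT x3 AND x3) AND x4 = a·b on (0.1600, 0.2600) = 0.0416
NOT x5 = 1 − 0.7000 = 0.3000
NOT x5 OR x4 = a + b − a·b on (0.3000, 0.2600) = 0.4820
(NOT x5 OR x4) AND x4 = a·b on (0.4820, 0.2600) = 0.1253
((NOT x3 AND x3) AND x4) AND ((NOT x5 OR x4) AND x4) = a·b on (0.0416, 0.1253) = 0.0052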